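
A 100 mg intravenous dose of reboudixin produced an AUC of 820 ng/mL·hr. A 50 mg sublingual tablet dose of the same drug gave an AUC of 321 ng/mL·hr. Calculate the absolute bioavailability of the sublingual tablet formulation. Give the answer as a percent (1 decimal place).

F = 78.3%

F = (AUC_ev / D_ev) / (AUC_iv / D_iv)
  = (321/50) / (820/100)
  = 6.42 / 8.2 = 0.7829
  = 78.29%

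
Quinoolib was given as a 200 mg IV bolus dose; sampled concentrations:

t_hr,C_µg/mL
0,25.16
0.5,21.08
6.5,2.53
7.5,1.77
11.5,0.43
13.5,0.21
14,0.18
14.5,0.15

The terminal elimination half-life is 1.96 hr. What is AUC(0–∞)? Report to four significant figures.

AUC = 90.18 µg/mL·hr

Trapezoidal AUC_0→14.5:
  [0→0.5]: (25.16+21.08)/2 × 0.5 = 11.56
  [0.5→6.5]: (21.08+2.53)/2 × 6 = 70.83
  [6.5→7.5]: (2.53+1.77)/2 × 1 = 2.15
  [7.5→11.5]: (1.77+0.43)/2 × 4 = 4.4
  [11.5→13.5]: (0.43+0.21)/2 × 2 = 0.64
  [13.5→14]: (0.21+0.18)/2 × 0.5 = 0.0975
  [14→14.5]: (0.18+0.15)/2 × 0.5 = 0.0825
  Sum = 89.76 µg/mL·hr
k_e = ln2 / t½ = 0.693147 / 1.96 = 0.3536 hr^-1
Extrapolated tail: C_last / k_e = 0.15 / 0.3536 = 0.424
AUC_0→∞ = 89.76 + 0.424 = 90.184 µg/mL·hr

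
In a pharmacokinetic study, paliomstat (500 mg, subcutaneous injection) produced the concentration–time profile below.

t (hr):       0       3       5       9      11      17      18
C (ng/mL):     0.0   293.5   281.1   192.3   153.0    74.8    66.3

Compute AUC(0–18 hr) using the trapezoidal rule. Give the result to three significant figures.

Trapezoidal AUC_0→18:
  [0→3]: (0.0+293.5)/2 × 3 = 440.25
  [3→5]: (293.5+281.1)/2 × 2 = 574.6
  [5→9]: (281.1+192.3)/2 × 4 = 946.8
  [9→11]: (192.3+153.0)/2 × 2 = 345.3
  [11→17]: (153.0+74.8)/2 × 6 = 683.4
  [17→18]: (74.8+66.3)/2 × 1 = 70.55
  Sum = 3060.9 ng/mL·hr

AUC = 3060 ng/mL·hr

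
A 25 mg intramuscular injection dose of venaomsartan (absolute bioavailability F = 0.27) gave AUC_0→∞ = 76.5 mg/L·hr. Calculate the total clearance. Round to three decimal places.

CL = F × Dose / AUC_0→∞
   = 0.27 × 25 / 76.5 = 0.0882353 L/hr

CL = 0.088 L/hr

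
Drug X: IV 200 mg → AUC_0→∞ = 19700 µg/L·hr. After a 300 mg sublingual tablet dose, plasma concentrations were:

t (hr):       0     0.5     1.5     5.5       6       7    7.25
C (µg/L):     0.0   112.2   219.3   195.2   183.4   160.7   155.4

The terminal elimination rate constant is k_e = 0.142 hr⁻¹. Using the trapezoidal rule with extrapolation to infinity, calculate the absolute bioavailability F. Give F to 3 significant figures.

Trapezoidal AUC_0→7.25 (sublingual tablet):
  [0→0.5]: (0.0+112.2)/2 × 0.5 = 28.05
  [0.5→1.5]: (112.2+219.3)/2 × 1 = 165.75
  [1.5→5.5]: (219.3+195.2)/2 × 4 = 829.0
  [5.5→6]: (195.2+183.4)/2 × 0.5 = 94.65
  [6→7]: (183.4+160.7)/2 × 1 = 172.05
  [7→7.25]: (160.7+155.4)/2 × 0.25 = 39.5125
  Sum = 1329.0125 µg/L·hr
Tail: C_last/k_e = 155.4/0.142 = 1094.366
AUC_0→∞ (sublingual tablet) = 1329.0125 + 1094.366 = 2423.3785 µg/L·hr
F = (AUC_ev/D_ev)/(AUC_iv/D_iv) = (2423.3785/300)/(19700/200) = 8.07793/98.5 = 0.0820

F = 0.0820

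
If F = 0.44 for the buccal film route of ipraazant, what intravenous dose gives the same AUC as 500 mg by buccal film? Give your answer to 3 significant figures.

Systemic exposure from an extravascular dose = F × D_ev, so the equivalent IV dose is F × D_ev.
D_iv = F × D_ev = 0.44 × 500 = 220 mg

D_iv = 220 mg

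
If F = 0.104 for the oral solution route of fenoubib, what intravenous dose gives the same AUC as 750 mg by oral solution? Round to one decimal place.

D_iv = 78.0 mg

Systemic exposure from an extravascular dose = F × D_ev, so the equivalent IV dose is F × D_ev.
D_iv = F × D_ev = 0.104 × 750 = 78 mg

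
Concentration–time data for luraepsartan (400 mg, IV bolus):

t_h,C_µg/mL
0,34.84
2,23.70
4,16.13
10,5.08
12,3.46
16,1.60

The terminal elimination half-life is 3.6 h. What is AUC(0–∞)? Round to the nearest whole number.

Trapezoidal AUC_0→16:
  [0→2]: (34.84+23.70)/2 × 2 = 58.54
  [2→4]: (23.70+16.13)/2 × 2 = 39.83
  [4→10]: (16.13+5.08)/2 × 6 = 63.63
  [10→12]: (5.08+3.46)/2 × 2 = 8.54
  [12→16]: (3.46+1.60)/2 × 4 = 10.12
  Sum = 180.66 µg/mL·h
k_e = ln2 / t½ = 0.693147 / 3.6 = 0.1925 h^-1
Extrapolated tail: C_last / k_e = 1.60 / 0.1925 = 8.312
AUC_0→∞ = 180.66 + 8.312 = 188.972 µg/mL·h

AUC = 189 µg/mL·h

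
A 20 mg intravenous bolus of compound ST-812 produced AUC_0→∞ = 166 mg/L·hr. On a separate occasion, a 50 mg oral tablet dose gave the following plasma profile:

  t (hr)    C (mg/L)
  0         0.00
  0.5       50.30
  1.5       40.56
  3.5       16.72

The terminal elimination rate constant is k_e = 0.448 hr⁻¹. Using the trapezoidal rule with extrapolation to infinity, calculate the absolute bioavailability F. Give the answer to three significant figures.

Trapezoidal AUC_0→3.5 (oral tablet):
  [0→0.5]: (0.00+50.30)/2 × 0.5 = 12.575
  [0.5→1.5]: (50.30+40.56)/2 × 1 = 45.43
  [1.5→3.5]: (40.56+16.72)/2 × 2 = 57.28
  Sum = 115.285 mg/L·hr
Tail: C_last/k_e = 16.72/0.448 = 37.321
AUC_0→∞ (oral tablet) = 115.285 + 37.321 = 152.606 mg/L·hr
F = (AUC_ev/D_ev)/(AUC_iv/D_iv) = (152.606/50)/(166/20) = 3.05212/8.3 = 0.3677

F = 0.368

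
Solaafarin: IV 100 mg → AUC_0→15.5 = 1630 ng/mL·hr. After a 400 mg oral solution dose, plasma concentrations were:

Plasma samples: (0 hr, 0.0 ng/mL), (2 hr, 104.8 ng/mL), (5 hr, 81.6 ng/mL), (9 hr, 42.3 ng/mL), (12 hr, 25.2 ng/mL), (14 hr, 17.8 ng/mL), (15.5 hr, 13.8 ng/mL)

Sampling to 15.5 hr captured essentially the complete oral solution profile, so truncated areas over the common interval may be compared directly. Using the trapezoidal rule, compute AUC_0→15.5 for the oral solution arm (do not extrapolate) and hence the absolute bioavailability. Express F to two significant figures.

Trapezoidal AUC_0→15.5 (oral solution):
  [0→2]: (0.0+104.8)/2 × 2 = 104.8
  [2→5]: (104.8+81.6)/2 × 3 = 279.6
  [5→9]: (81.6+42.3)/2 × 4 = 247.8
  [9→12]: (42.3+25.2)/2 × 3 = 101.25
  [12→14]: (25.2+17.8)/2 × 2 = 43.0
  [14→15.5]: (17.8+13.8)/2 × 1.5 = 23.7
  Sum = 800.15 ng/mL·hr
F = (AUC_ev/D_ev)/(AUC_iv/D_iv) = (800.15/400)/(1630/100) = 2.000375/16.3 = 0.1227

F = 0.12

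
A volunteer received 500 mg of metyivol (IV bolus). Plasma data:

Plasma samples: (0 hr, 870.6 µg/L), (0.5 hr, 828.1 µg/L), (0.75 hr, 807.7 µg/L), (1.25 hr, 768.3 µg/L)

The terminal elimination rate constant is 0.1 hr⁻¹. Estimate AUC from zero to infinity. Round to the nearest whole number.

AUC = 8706 µg/L·hr

Trapezoidal AUC_0→1.25:
  [0→0.5]: (870.6+828.1)/2 × 0.5 = 424.675
  [0.5→0.75]: (828.1+807.7)/2 × 0.25 = 204.475
  [0.75→1.25]: (807.7+768.3)/2 × 0.5 = 394.0
  Sum = 1023.15 µg/L·hr
Extrapolated tail: C_last / k_e = 768.3 / 0.1 = 7683.000
AUC_0→∞ = 1023.15 + 7683.000 = 8706.15 µg/L·hr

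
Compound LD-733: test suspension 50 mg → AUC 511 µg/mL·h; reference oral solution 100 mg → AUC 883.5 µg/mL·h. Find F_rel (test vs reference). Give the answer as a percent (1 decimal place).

F_rel = (AUC_test/D_test) / (AUC_ref/D_ref)
      = (511/50) / (883.5/100)
      = 10.22 / 8.835 = 1.1568 = 115.68%

F_rel = 115.7%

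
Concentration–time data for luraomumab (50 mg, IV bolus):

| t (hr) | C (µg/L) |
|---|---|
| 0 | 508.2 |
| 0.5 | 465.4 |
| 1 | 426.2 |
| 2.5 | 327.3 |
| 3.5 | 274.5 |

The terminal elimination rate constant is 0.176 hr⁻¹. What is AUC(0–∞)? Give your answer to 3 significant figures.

AUC = 2890 µg/L·hr

Trapezoidal AUC_0→3.5:
  [0→0.5]: (508.2+465.4)/2 × 0.5 = 243.4
  [0.5→1]: (465.4+426.2)/2 × 0.5 = 222.9
  [1→2.5]: (426.2+327.3)/2 × 1.5 = 565.125
  [2.5→3.5]: (327.3+274.5)/2 × 1 = 300.9
  Sum = 1332.325 µg/L·hr
Extrapolated tail: C_last / k_e = 274.5 / 0.176 = 1559.659
AUC_0→∞ = 1332.325 + 1559.659 = 2891.984 µg/L·hr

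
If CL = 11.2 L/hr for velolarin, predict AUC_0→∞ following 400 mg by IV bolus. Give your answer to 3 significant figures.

AUC_0→∞ = Dose_iv / CL
        = 400 / 11.2 = 35.7143 mg/L·hr

AUC = 35.7 mg/L·hr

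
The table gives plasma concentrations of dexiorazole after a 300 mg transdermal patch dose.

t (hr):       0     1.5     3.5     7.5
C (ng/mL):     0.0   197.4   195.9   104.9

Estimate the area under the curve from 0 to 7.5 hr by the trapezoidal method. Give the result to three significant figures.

Trapezoidal AUC_0→7.5:
  [0→1.5]: (0.0+197.4)/2 × 1.5 = 148.05
  [1.5→3.5]: (197.4+195.9)/2 × 2 = 393.3
  [3.5→7.5]: (195.9+104.9)/2 × 4 = 601.6
  Sum = 1142.95 ng/mL·hr

AUC = 1140 ng/mL·hr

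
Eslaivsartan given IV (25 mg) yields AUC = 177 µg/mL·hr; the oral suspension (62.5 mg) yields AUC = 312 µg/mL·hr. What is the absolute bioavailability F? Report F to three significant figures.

F = 0.705

F = (AUC_ev / D_ev) / (AUC_iv / D_iv)
  = (312/62.5) / (177/25)
  = 4.992 / 7.08 = 0.7051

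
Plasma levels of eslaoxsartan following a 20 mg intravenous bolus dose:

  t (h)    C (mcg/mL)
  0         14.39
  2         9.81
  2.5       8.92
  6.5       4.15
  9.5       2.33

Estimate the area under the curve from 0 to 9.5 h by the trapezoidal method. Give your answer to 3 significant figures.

Trapezoidal AUC_0→9.5:
  [0→2]: (14.39+9.81)/2 × 2 = 24.2
  [2→2.5]: (9.81+8.92)/2 × 0.5 = 4.6825
  [2.5→6.5]: (8.92+4.15)/2 × 4 = 26.14
  [6.5→9.5]: (4.15+2.33)/2 × 3 = 9.72
  Sum = 64.7425 mcg/mL·h

AUC = 64.7 mcg/mL·h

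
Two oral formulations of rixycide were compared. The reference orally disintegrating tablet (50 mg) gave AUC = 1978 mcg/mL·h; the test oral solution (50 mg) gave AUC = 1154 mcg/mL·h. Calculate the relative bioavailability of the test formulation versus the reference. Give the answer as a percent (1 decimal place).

F_rel = 58.3%

F_rel = (AUC_test/D_test) / (AUC_ref/D_ref)
      = (1154/50) / (1978/50)
      = 23.08 / 39.56 = 0.5834 = 58.34%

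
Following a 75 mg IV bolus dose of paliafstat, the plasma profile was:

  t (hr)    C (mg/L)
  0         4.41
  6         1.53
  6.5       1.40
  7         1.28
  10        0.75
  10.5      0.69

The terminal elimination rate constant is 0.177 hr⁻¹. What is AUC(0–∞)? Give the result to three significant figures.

AUC = 26.5 mg/L·hr

Trapezoidal AUC_0→10.5:
  [0→6]: (4.41+1.53)/2 × 6 = 17.82
  [6→6.5]: (1.53+1.40)/2 × 0.5 = 0.7325
  [6.5→7]: (1.40+1.28)/2 × 0.5 = 0.67
  [7→10]: (1.28+0.75)/2 × 3 = 3.045
  [10→10.5]: (0.75+0.69)/2 × 0.5 = 0.36
  Sum = 22.6275 mg/L·hr
Extrapolated tail: C_last / k_e = 0.69 / 0.177 = 3.898
AUC_0→∞ = 22.6275 + 3.898 = 26.5255 mg/L·hr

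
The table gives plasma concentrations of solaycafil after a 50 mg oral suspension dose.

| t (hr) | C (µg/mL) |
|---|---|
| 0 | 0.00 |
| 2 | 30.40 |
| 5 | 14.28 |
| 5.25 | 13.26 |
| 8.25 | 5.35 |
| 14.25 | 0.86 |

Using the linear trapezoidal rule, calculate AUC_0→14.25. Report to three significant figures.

Trapezoidal AUC_0→14.25:
  [0→2]: (0.00+30.40)/2 × 2 = 30.4
  [2→5]: (30.40+14.28)/2 × 3 = 67.02
  [5→5.25]: (14.28+13.26)/2 × 0.25 = 3.4425
  [5.25→8.25]: (13.26+5.35)/2 × 3 = 27.915
  [8.25→14.25]: (5.35+0.86)/2 × 6 = 18.63
  Sum = 147.4075 µg/mL·hr

AUC = 147 µg/mL·hr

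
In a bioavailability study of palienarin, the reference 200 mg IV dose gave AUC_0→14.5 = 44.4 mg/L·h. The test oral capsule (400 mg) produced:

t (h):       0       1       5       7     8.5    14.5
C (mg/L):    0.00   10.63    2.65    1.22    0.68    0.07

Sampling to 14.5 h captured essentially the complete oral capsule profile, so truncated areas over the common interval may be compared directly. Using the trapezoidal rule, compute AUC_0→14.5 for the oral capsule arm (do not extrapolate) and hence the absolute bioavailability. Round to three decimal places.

F = 0.444

Trapezoidal AUC_0→14.5 (oral capsule):
  [0→1]: (0.00+10.63)/2 × 1 = 5.315
  [1→5]: (10.63+2.65)/2 × 4 = 26.56
  [5→7]: (2.65+1.22)/2 × 2 = 3.87
  [7→8.5]: (1.22+0.68)/2 × 1.5 = 1.425
  [8.5→14.5]: (0.68+0.07)/2 × 6 = 2.25
  Sum = 39.42 mg/L·h
F = (AUC_ev/D_ev)/(AUC_iv/D_iv) = (39.42/400)/(44.4/200) = 0.09855/0.222 = 0.4439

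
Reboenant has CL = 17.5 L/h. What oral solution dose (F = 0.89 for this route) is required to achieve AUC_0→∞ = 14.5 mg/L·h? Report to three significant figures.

Dose = 285 mg

Dose = CL × AUC_0→∞ / F
     = 17.5 × 14.5 / 0.89 = 285.112 mg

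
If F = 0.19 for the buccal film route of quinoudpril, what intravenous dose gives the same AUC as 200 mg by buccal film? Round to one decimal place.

Systemic exposure from an extravascular dose = F × D_ev, so the equivalent IV dose is F × D_ev.
D_iv = F × D_ev = 0.19 × 200 = 38 mg

D_iv = 38.0 mg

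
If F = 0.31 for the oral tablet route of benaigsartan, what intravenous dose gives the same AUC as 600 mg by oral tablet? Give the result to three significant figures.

Systemic exposure from an extravascular dose = F × D_ev, so the equivalent IV dose is F × D_ev.
D_iv = F × D_ev = 0.31 × 600 = 186 mg

D_iv = 186 mg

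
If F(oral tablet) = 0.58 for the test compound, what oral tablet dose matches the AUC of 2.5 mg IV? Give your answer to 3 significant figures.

D_oral = 4.31 mg

For equal systemic exposure: F × D_ev = D_iv
D_ev = D_iv / F = 2.5 / 0.58 = 4.31034 mg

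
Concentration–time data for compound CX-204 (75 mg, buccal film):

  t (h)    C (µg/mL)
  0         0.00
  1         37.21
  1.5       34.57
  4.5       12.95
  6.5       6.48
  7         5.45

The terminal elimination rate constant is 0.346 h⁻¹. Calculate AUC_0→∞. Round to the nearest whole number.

AUC = 146 µg/mL·h

Trapezoidal AUC_0→7:
  [0→1]: (0.00+37.21)/2 × 1 = 18.605
  [1→1.5]: (37.21+34.57)/2 × 0.5 = 17.945
  [1.5→4.5]: (34.57+12.95)/2 × 3 = 71.28
  [4.5→6.5]: (12.95+6.48)/2 × 2 = 19.43
  [6.5→7]: (6.48+5.45)/2 × 0.5 = 2.9825
  Sum = 130.2425 µg/mL·h
Extrapolated tail: C_last / k_e = 5.45 / 0.346 = 15.751
AUC_0→∞ = 130.2425 + 15.751 = 145.9935 µg/mL·h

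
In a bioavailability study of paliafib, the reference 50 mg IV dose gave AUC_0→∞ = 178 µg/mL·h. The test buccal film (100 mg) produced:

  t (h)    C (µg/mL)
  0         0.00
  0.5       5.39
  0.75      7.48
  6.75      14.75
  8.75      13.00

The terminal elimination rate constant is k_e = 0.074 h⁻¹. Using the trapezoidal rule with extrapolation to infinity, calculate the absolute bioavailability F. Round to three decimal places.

Trapezoidal AUC_0→8.75 (buccal film):
  [0→0.5]: (0.00+5.39)/2 × 0.5 = 1.3475
  [0.5→0.75]: (5.39+7.48)/2 × 0.25 = 1.60875
  [0.75→6.75]: (7.48+14.75)/2 × 6 = 66.69
  [6.75→8.75]: (14.75+13.00)/2 × 2 = 27.75
  Sum = 97.39625 µg/mL·h
Tail: C_last/k_e = 13.00/0.074 = 175.676
AUC_0→∞ (buccal film) = 97.39625 + 175.676 = 273.07225 µg/mL·h
F = (AUC_ev/D_ev)/(AUC_iv/D_iv) = (273.07225/100)/(178/50) = 2.7307225/3.56 = 0.7671

F = 0.767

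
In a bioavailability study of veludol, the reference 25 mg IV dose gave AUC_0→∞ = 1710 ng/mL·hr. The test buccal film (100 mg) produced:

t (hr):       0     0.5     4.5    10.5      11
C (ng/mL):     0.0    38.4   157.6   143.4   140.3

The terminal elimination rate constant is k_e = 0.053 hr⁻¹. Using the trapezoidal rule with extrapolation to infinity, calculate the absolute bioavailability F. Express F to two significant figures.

F = 0.59

Trapezoidal AUC_0→11 (buccal film):
  [0→0.5]: (0.0+38.4)/2 × 0.5 = 9.6
  [0.5→4.5]: (38.4+157.6)/2 × 4 = 392.0
  [4.5→10.5]: (157.6+143.4)/2 × 6 = 903.0
  [10.5→11]: (143.4+140.3)/2 × 0.5 = 70.925
  Sum = 1375.525 ng/mL·hr
Tail: C_last/k_e = 140.3/0.053 = 2647.170
AUC_0→∞ (buccal film) = 1375.525 + 2647.170 = 4022.695 ng/mL·hr
F = (AUC_ev/D_ev)/(AUC_iv/D_iv) = (4022.695/100)/(1710/25) = 40.22695/68.4 = 0.5881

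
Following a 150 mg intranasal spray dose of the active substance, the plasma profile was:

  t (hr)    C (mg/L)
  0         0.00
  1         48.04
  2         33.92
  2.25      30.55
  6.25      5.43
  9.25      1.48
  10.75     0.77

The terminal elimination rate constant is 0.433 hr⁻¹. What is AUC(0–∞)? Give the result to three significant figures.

Trapezoidal AUC_0→10.75:
  [0→1]: (0.00+48.04)/2 × 1 = 24.02
  [1→2]: (48.04+33.92)/2 × 1 = 40.98
  [2→2.25]: (33.92+30.55)/2 × 0.25 = 8.05875
  [2.25→6.25]: (30.55+5.43)/2 × 4 = 71.96
  [6.25→9.25]: (5.43+1.48)/2 × 3 = 10.365
  [9.25→10.75]: (1.48+0.77)/2 × 1.5 = 1.6875
  Sum = 157.07125 mg/L·hr
Extrapolated tail: C_last / k_e = 0.77 / 0.433 = 1.778
AUC_0→∞ = 157.07125 + 1.778 = 158.84925 mg/L·hr

AUC = 159 mg/L·hr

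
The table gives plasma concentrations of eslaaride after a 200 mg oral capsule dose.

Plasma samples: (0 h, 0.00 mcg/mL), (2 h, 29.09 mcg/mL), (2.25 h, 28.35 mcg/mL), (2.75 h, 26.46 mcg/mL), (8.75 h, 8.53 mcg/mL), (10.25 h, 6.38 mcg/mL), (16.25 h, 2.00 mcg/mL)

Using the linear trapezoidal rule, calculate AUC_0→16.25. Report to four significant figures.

AUC = 191.3 mcg/mL·h

Trapezoidal AUC_0→16.25:
  [0→2]: (0.00+29.09)/2 × 2 = 29.09
  [2→2.25]: (29.09+28.35)/2 × 0.25 = 7.18
  [2.25→2.75]: (28.35+26.46)/2 × 0.5 = 13.7025
  [2.75→8.75]: (26.46+8.53)/2 × 6 = 104.97
  [8.75→10.25]: (8.53+6.38)/2 × 1.5 = 11.1825
  [10.25→16.25]: (6.38+2.00)/2 × 6 = 25.14
  Sum = 191.265 mcg/mL·h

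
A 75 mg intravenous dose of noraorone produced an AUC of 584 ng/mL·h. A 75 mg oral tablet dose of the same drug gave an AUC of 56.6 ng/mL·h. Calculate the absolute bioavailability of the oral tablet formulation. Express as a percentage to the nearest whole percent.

F = (AUC_ev / D_ev) / (AUC_iv / D_iv)
  = (56.6/75) / (584/75)
  = 0.754667 / 7.78667 = 0.0969
  = 9.69%

F = 10%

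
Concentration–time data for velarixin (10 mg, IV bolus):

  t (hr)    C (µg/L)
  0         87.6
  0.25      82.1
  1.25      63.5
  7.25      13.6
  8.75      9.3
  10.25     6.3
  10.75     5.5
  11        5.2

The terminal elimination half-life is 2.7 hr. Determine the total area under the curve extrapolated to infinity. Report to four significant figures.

Trapezoidal AUC_0→11:
  [0→0.25]: (87.6+82.1)/2 × 0.25 = 21.2125
  [0.25→1.25]: (82.1+63.5)/2 × 1 = 72.8
  [1.25→7.25]: (63.5+13.6)/2 × 6 = 231.3
  [7.25→8.75]: (13.6+9.3)/2 × 1.5 = 17.175
  [8.75→10.25]: (9.3+6.3)/2 × 1.5 = 11.7
  [10.25→10.75]: (6.3+5.5)/2 × 0.5 = 2.95
  [10.75→11]: (5.5+5.2)/2 × 0.25 = 1.3375
  Sum = 358.475 µg/L·hr
k_e = ln2 / t½ = 0.693147 / 2.7 = 0.2567 hr^-1
Extrapolated tail: C_last / k_e = 5.2 / 0.2567 = 20.257
AUC_0→∞ = 358.475 + 20.257 = 378.732 µg/L·hr

AUC = 378.7 µg/L·hr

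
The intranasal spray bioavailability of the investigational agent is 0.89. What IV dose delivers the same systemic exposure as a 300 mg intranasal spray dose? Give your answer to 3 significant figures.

Systemic exposure from an extravascular dose = F × D_ev, so the equivalent IV dose is F × D_ev.
D_iv = F × D_ev = 0.89 × 300 = 267 mg

D_iv = 267 mg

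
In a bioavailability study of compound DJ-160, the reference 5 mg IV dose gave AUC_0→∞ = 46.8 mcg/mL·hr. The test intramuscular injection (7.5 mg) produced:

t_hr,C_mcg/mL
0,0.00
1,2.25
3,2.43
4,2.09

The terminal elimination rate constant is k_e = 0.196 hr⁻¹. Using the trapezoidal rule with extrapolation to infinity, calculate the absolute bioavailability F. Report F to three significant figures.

F = 0.267

Trapezoidal AUC_0→4 (intramuscular injection):
  [0→1]: (0.00+2.25)/2 × 1 = 1.125
  [1→3]: (2.25+2.43)/2 × 2 = 4.68
  [3→4]: (2.43+2.09)/2 × 1 = 2.26
  Sum = 8.065 mcg/mL·hr
Tail: C_last/k_e = 2.09/0.196 = 10.663
AUC_0→∞ (intramuscular injection) = 8.065 + 10.663 = 18.728 mcg/mL·hr
F = (AUC_ev/D_ev)/(AUC_iv/D_iv) = (18.728/7.5)/(46.8/5) = 2.49707/9.36 = 0.2668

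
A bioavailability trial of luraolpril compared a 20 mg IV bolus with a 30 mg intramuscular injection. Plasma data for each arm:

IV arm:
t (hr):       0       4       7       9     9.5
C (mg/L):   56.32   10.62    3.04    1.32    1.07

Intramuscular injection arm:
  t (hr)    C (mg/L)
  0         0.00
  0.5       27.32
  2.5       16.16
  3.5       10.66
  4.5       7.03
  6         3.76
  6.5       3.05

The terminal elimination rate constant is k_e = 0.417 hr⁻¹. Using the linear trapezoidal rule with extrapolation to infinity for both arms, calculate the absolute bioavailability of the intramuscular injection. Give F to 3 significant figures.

Trapezoidal AUC_0→9.5 (IV):
  [0→4]: (56.32+10.62)/2 × 4 = 133.88
  [4→7]: (10.62+3.04)/2 × 3 = 20.49
  [7→9]: (3.04+1.32)/2 × 2 = 4.36
  [9→9.5]: (1.32+1.07)/2 × 0.5 = 0.5975
  Sum = 159.3275 mg/L·hr
IV tail: 1.07/0.417 = 2.566; AUC_iv,0→∞ = 159.3275 + 2.566 = 161.8935 mg/L·hr
Trapezoidal AUC_0→6.5 (intramuscular injection):
  [0→0.5]: (0.00+27.32)/2 × 0.5 = 6.83
  [0.5→2.5]: (27.32+16.16)/2 × 2 = 43.48
  [2.5→3.5]: (16.16+10.66)/2 × 1 = 13.41
  [3.5→4.5]: (10.66+7.03)/2 × 1 = 8.845
  [4.5→6]: (7.03+3.76)/2 × 1.5 = 8.0925
  [6→6.5]: (3.76+3.05)/2 × 0.5 = 1.7025
  Sum = 82.36 mg/L·hr
intramuscular injection tail: 3.05/0.417 = 7.314; AUC_ev,0→∞ = 82.36 + 7.314 = 89.674 mg/L·hr
F = (AUC_ev/D_ev)/(AUC_iv/D_iv) = (89.674/30)/(161.8935/20) = 2.98913/8.094675 = 0.3693

F = 0.369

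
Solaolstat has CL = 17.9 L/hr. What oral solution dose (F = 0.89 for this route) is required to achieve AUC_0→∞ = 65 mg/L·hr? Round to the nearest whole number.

Dose = CL × AUC_0→∞ / F
     = 17.9 × 65 / 0.89 = 1307.3 mg

Dose = 1307 mg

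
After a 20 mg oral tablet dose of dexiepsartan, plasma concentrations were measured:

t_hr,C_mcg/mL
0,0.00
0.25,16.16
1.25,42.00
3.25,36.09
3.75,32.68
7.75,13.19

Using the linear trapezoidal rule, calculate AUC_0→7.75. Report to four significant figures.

Trapezoidal AUC_0→7.75:
  [0→0.25]: (0.00+16.16)/2 × 0.25 = 2.02
  [0.25→1.25]: (16.16+42.00)/2 × 1 = 29.08
  [1.25→3.25]: (42.00+36.09)/2 × 2 = 78.09
  [3.25→3.75]: (36.09+32.68)/2 × 0.5 = 17.1925
  [3.75→7.75]: (32.68+13.19)/2 × 4 = 91.74
  Sum = 218.1225 mcg/mL·hr

AUC = 218.1 mcg/mL·hr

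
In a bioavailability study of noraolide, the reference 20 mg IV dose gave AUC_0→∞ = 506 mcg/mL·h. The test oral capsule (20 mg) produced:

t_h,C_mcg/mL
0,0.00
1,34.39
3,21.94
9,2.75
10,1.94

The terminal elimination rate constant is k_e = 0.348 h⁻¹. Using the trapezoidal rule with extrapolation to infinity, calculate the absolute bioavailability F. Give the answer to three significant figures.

Trapezoidal AUC_0→10 (oral capsule):
  [0→1]: (0.00+34.39)/2 × 1 = 17.195
  [1→3]: (34.39+21.94)/2 × 2 = 56.33
  [3→9]: (21.94+2.75)/2 × 6 = 74.07
  [9→10]: (2.75+1.94)/2 × 1 = 2.345
  Sum = 149.94 mcg/mL·h
Tail: C_last/k_e = 1.94/0.348 = 5.575
AUC_0→∞ (oral capsule) = 149.94 + 5.575 = 155.515 mcg/mL·h
F = (AUC_ev/D_ev)/(AUC_iv/D_iv) = (155.515/20)/(506/20) = 7.77575/25.3 = 0.3073

F = 0.307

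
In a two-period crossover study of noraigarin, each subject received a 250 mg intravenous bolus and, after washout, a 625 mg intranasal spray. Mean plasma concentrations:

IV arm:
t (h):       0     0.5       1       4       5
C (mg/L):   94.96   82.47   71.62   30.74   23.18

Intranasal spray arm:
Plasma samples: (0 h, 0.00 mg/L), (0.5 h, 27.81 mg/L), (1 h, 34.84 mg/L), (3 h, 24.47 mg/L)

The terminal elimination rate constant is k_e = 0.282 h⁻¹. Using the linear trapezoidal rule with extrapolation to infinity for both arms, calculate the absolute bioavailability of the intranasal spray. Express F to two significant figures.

F = 0.20

Trapezoidal AUC_0→5 (IV):
  [0→0.5]: (94.96+82.47)/2 × 0.5 = 44.3575
  [0.5→1]: (82.47+71.62)/2 × 0.5 = 38.5225
  [1→4]: (71.62+30.74)/2 × 3 = 153.54
  [4→5]: (30.74+23.18)/2 × 1 = 26.96
  Sum = 263.38 mg/L·h
IV tail: 23.18/0.282 = 82.199; AUC_iv,0→∞ = 263.38 + 82.199 = 345.579 mg/L·h
Trapezoidal AUC_0→3 (intranasal spray):
  [0→0.5]: (0.00+27.81)/2 × 0.5 = 6.9525
  [0.5→1]: (27.81+34.84)/2 × 0.5 = 15.6625
  [1→3]: (34.84+24.47)/2 × 2 = 59.31
  Sum = 81.925 mg/L·h
intranasal spray tail: 24.47/0.282 = 86.773; AUC_ev,0→∞ = 81.925 + 86.773 = 168.698 mg/L·h
F = (AUC_ev/D_ev)/(AUC_iv/D_iv) = (168.698/625)/(345.579/250) = 0.2699168/1.382316 = 0.1953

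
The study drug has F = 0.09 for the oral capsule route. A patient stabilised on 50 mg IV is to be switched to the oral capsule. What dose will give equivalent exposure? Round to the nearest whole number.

For equal systemic exposure: F × D_ev = D_iv
D_ev = D_iv / F = 50 / 0.09 = 555.556 mg

D_oral = 556 mg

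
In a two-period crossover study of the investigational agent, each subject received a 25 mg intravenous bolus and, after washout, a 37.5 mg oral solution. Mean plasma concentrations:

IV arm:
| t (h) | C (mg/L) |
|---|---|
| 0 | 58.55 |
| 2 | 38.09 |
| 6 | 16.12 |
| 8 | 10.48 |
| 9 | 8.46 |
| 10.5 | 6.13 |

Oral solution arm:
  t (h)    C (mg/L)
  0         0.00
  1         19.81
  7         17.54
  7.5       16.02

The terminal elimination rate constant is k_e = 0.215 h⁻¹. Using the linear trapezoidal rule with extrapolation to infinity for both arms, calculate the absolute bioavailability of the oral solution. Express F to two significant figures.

Trapezoidal AUC_0→10.5 (IV):
  [0→2]: (58.55+38.09)/2 × 2 = 96.64
  [2→6]: (38.09+16.12)/2 × 4 = 108.42
  [6→8]: (16.12+10.48)/2 × 2 = 26.6
  [8→9]: (10.48+8.46)/2 × 1 = 9.47
  [9→10.5]: (8.46+6.13)/2 × 1.5 = 10.9425
  Sum = 252.0725 mg/L·h
IV tail: 6.13/0.215 = 28.512; AUC_iv,0→∞ = 252.0725 + 28.512 = 280.5845 mg/L·h
Trapezoidal AUC_0→7.5 (oral solution):
  [0→1]: (0.00+19.81)/2 × 1 = 9.905
  [1→7]: (19.81+17.54)/2 × 6 = 112.05
  [7→7.5]: (17.54+16.02)/2 × 0.5 = 8.39
  Sum = 130.345 mg/L·h
oral solution tail: 16.02/0.215 = 74.512; AUC_ev,0→∞ = 130.345 + 74.512 = 204.857 mg/L·h
F = (AUC_ev/D_ev)/(AUC_iv/D_iv) = (204.857/37.5)/(280.5845/25) = 5.46285/11.22338 = 0.4867

F = 0.49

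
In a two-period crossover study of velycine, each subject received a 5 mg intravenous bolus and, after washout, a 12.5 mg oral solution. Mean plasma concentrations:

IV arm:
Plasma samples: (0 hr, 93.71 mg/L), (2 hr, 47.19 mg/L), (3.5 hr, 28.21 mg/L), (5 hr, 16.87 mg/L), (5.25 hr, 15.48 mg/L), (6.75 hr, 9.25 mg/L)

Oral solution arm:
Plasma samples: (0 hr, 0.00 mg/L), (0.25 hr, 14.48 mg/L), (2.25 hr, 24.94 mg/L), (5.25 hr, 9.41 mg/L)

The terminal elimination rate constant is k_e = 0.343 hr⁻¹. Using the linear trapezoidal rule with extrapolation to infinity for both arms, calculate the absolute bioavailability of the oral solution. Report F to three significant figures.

Trapezoidal AUC_0→6.75 (IV):
  [0→2]: (93.71+47.19)/2 × 2 = 140.9
  [2→3.5]: (47.19+28.21)/2 × 1.5 = 56.55
  [3.5→5]: (28.21+16.87)/2 × 1.5 = 33.81
  [5→5.25]: (16.87+15.48)/2 × 0.25 = 4.04375
  [5.25→6.75]: (15.48+9.25)/2 × 1.5 = 18.5475
  Sum = 253.85125 mg/L·hr
IV tail: 9.25/0.343 = 26.968; AUC_iv,0→∞ = 253.85125 + 26.968 = 280.81925 mg/L·hr
Trapezoidal AUC_0→5.25 (oral solution):
  [0→0.25]: (0.00+14.48)/2 × 0.25 = 1.81
  [0.25→2.25]: (14.48+24.94)/2 × 2 = 39.42
  [2.25→5.25]: (24.94+9.41)/2 × 3 = 51.525
  Sum = 92.755 mg/L·hr
oral solution tail: 9.41/0.343 = 27.434; AUC_ev,0→∞ = 92.755 + 27.434 = 120.189 mg/L·hr
F = (AUC_ev/D_ev)/(AUC_iv/D_iv) = (120.189/12.5)/(280.81925/5) = 9.61512/56.16385 = 0.1712

F = 0.171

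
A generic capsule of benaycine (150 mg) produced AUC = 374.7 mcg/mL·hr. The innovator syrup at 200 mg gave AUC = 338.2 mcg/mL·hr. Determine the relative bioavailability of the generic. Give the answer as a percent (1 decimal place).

F_rel = (AUC_test/D_test) / (AUC_ref/D_ref)
      = (374.7/150) / (338.2/200)
      = 2.498 / 1.691 = 1.4772 = 147.72%

F_rel = 147.7%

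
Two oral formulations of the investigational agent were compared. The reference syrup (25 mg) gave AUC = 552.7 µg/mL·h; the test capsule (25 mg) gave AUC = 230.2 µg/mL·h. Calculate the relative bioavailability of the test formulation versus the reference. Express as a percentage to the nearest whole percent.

F_rel = 42%

F_rel = (AUC_test/D_test) / (AUC_ref/D_ref)
      = (230.2/25) / (552.7/25)
      = 9.208 / 22.108 = 0.4165 = 41.65%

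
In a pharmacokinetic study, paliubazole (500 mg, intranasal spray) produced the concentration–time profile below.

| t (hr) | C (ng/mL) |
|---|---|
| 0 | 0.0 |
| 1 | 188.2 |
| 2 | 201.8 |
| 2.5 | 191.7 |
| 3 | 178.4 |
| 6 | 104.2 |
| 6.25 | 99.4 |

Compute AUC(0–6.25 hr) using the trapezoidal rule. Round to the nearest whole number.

AUC = 929 ng/mL·hr

Trapezoidal AUC_0→6.25:
  [0→1]: (0.0+188.2)/2 × 1 = 94.1
  [1→2]: (188.2+201.8)/2 × 1 = 195.0
  [2→2.5]: (201.8+191.7)/2 × 0.5 = 98.375
  [2.5→3]: (191.7+178.4)/2 × 0.5 = 92.525
  [3→6]: (178.4+104.2)/2 × 3 = 423.9
  [6→6.25]: (104.2+99.4)/2 × 0.25 = 25.45
  Sum = 929.35 ng/mL·hr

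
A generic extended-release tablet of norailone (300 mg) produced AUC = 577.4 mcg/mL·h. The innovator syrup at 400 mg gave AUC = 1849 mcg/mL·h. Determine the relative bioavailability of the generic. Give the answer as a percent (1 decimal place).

F_rel = 41.6%

F_rel = (AUC_test/D_test) / (AUC_ref/D_ref)
      = (577.4/300) / (1849/400)
      = 1.92467 / 4.6225 = 0.4164 = 41.64%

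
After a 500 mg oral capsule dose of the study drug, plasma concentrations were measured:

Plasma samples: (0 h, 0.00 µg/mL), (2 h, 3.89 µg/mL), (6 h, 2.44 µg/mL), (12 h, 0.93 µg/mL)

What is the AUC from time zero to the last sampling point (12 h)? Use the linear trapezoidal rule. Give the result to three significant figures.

Trapezoidal AUC_0→12:
  [0→2]: (0.00+3.89)/2 × 2 = 3.89
  [2→6]: (3.89+2.44)/2 × 4 = 12.66
  [6→12]: (2.44+0.93)/2 × 6 = 10.11
  Sum = 26.66 µg/mL·h

AUC = 26.7 µg/mL·h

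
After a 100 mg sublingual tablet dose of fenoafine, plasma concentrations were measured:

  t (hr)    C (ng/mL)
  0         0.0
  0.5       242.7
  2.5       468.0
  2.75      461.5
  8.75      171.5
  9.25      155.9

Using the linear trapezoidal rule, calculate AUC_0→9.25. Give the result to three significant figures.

AUC = 2870 ng/mL·hr

Trapezoidal AUC_0→9.25:
  [0→0.5]: (0.0+242.7)/2 × 0.5 = 60.675
  [0.5→2.5]: (242.7+468.0)/2 × 2 = 710.7
  [2.5→2.75]: (468.0+461.5)/2 × 0.25 = 116.1875
  [2.75→8.75]: (461.5+171.5)/2 × 6 = 1899.0
  [8.75→9.25]: (171.5+155.9)/2 × 0.5 = 81.85
  Sum = 2868.4125 ng/mL·hr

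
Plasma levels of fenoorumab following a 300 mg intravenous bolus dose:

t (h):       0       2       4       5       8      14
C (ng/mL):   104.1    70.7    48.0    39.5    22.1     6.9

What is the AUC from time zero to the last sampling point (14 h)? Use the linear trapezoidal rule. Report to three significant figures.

Trapezoidal AUC_0→14:
  [0→2]: (104.1+70.7)/2 × 2 = 174.8
  [2→4]: (70.7+48.0)/2 × 2 = 118.7
  [4→5]: (48.0+39.5)/2 × 1 = 43.75
  [5→8]: (39.5+22.1)/2 × 3 = 92.4
  [8→14]: (22.1+6.9)/2 × 6 = 87.0
  Sum = 516.65 ng/mL·h

AUC = 517 ng/mL·h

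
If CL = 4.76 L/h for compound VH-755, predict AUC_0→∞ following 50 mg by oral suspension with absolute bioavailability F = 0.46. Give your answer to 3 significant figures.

AUC_0→∞ = F × Dose / CL
        = 0.46 × 50 / 4.76 = 4.83193 mg/L·h

AUC = 4.83 mg/L·h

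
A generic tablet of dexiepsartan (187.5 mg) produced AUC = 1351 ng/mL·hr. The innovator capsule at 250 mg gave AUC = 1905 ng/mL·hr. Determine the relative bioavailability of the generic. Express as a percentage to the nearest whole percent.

F_rel = 95%

F_rel = (AUC_test/D_test) / (AUC_ref/D_ref)
      = (1351/187.5) / (1905/250)
      = 7.20533 / 7.62 = 0.9456 = 94.56%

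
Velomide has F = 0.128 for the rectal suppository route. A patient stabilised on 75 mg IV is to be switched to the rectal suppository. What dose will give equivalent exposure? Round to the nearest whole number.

For equal systemic exposure: F × D_ev = D_iv
D_ev = D_iv / F = 75 / 0.128 = 585.9375 mg

D_rectal = 586 mg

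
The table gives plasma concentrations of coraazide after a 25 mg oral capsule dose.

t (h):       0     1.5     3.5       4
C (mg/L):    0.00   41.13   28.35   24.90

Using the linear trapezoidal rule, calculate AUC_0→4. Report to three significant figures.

AUC = 114 mg/L·h

Trapezoidal AUC_0→4:
  [0→1.5]: (0.00+41.13)/2 × 1.5 = 30.8475
  [1.5→3.5]: (41.13+28.35)/2 × 2 = 69.48
  [3.5→4]: (28.35+24.90)/2 × 0.5 = 13.3125
  Sum = 113.64 mg/L·h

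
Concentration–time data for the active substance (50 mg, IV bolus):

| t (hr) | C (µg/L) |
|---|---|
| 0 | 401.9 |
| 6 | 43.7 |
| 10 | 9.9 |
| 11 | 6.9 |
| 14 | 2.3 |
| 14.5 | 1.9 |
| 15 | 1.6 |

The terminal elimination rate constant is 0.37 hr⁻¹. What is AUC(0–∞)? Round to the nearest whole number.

AUC = 1472 µg/L·hr

Trapezoidal AUC_0→15:
  [0→6]: (401.9+43.7)/2 × 6 = 1336.8
  [6→10]: (43.7+9.9)/2 × 4 = 107.2
  [10→11]: (9.9+6.9)/2 × 1 = 8.4
  [11→14]: (6.9+2.3)/2 × 3 = 13.8
  [14→14.5]: (2.3+1.9)/2 × 0.5 = 1.05
  [14.5→15]: (1.9+1.6)/2 × 0.5 = 0.875
  Sum = 1468.125 µg/L·hr
Extrapolated tail: C_last / k_e = 1.6 / 0.37 = 4.324
AUC_0→∞ = 1468.125 + 4.324 = 1472.449 µg/L·hr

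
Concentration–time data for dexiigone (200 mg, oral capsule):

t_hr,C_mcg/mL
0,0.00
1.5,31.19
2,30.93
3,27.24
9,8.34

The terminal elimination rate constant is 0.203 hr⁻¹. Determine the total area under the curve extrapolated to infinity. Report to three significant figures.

Trapezoidal AUC_0→9:
  [0→1.5]: (0.00+31.19)/2 × 1.5 = 23.3925
  [1.5→2]: (31.19+30.93)/2 × 0.5 = 15.53
  [2→3]: (30.93+27.24)/2 × 1 = 29.085
  [3→9]: (27.24+8.34)/2 × 6 = 106.74
  Sum = 174.7475 mcg/mL·hr
Extrapolated tail: C_last / k_e = 8.34 / 0.203 = 41.084
AUC_0→∞ = 174.7475 + 41.084 = 215.8315 mcg/mL·hr

AUC = 216 mcg/mL·hr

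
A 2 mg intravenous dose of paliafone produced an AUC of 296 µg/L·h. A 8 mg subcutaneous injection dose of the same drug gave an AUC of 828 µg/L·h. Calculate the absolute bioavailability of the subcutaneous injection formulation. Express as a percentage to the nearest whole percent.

F = (AUC_ev / D_ev) / (AUC_iv / D_iv)
  = (828/8) / (296/2)
  = 103.5 / 148 = 0.6993
  = 69.93%

F = 70%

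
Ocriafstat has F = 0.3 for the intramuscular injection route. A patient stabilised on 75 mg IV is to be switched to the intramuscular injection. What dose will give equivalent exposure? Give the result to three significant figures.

For equal systemic exposure: F × D_ev = D_iv
D_ev = D_iv / F = 75 / 0.3 = 250 mg

D_intramuscular = 250 mg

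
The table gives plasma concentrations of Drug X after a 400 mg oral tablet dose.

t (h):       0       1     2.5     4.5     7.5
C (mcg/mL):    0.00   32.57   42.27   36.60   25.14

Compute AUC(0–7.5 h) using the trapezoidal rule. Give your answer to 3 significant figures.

Trapezoidal AUC_0→7.5:
  [0→1]: (0.00+32.57)/2 × 1 = 16.285
  [1→2.5]: (32.57+42.27)/2 × 1.5 = 56.13
  [2.5→4.5]: (42.27+36.60)/2 × 2 = 78.87
  [4.5→7.5]: (36.60+25.14)/2 × 3 = 92.61
  Sum = 243.895 mcg/mL·h

AUC = 244 mcg/mL·h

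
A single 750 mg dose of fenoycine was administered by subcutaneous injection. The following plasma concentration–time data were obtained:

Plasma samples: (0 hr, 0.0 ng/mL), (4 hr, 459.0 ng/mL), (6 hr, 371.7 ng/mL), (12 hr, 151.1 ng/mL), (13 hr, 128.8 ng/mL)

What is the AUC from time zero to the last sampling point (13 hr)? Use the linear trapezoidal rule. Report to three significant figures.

AUC = 3460 ng/mL·hr

Trapezoidal AUC_0→13:
  [0→4]: (0.0+459.0)/2 × 4 = 918.0
  [4→6]: (459.0+371.7)/2 × 2 = 830.7
  [6→12]: (371.7+151.1)/2 × 6 = 1568.4
  [12→13]: (151.1+128.8)/2 × 1 = 139.95
  Sum = 3457.05 ng/mL·hr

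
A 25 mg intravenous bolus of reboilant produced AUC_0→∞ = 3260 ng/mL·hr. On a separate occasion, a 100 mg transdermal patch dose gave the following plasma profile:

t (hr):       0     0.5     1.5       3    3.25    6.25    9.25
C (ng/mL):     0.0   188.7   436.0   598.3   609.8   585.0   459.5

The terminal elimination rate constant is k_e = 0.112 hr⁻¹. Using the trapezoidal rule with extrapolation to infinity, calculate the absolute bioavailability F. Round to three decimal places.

Trapezoidal AUC_0→9.25 (transdermal patch):
  [0→0.5]: (0.0+188.7)/2 × 0.5 = 47.175
  [0.5→1.5]: (188.7+436.0)/2 × 1 = 312.35
  [1.5→3]: (436.0+598.3)/2 × 1.5 = 775.725
  [3→3.25]: (598.3+609.8)/2 × 0.25 = 151.0125
  [3.25→6.25]: (609.8+585.0)/2 × 3 = 1792.2
  [6.25→9.25]: (585.0+459.5)/2 × 3 = 1566.75
  Sum = 4645.2125 ng/mL·hr
Tail: C_last/k_e = 459.5/0.112 = 4102.679
AUC_0→∞ (transdermal patch) = 4645.2125 + 4102.679 = 8747.8915 ng/mL·hr
F = (AUC_ev/D_ev)/(AUC_iv/D_iv) = (8747.8915/100)/(3260/25) = 87.478915/130.4 = 0.6709

F = 0.671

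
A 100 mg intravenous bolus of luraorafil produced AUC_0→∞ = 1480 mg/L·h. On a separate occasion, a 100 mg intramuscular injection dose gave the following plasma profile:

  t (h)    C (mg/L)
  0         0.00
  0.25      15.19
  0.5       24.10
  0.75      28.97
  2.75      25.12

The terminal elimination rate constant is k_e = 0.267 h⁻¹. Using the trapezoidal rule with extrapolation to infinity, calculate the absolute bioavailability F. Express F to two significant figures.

F = 0.11

Trapezoidal AUC_0→2.75 (intramuscular injection):
  [0→0.25]: (0.00+15.19)/2 × 0.25 = 1.89875
  [0.25→0.5]: (15.19+24.10)/2 × 0.25 = 4.91125
  [0.5→0.75]: (24.10+28.97)/2 × 0.25 = 6.63375
  [0.75→2.75]: (28.97+25.12)/2 × 2 = 54.09
  Sum = 67.53375 mg/L·h
Tail: C_last/k_e = 25.12/0.267 = 94.082
AUC_0→∞ (intramuscular injection) = 67.53375 + 94.082 = 161.61575 mg/L·h
F = (AUC_ev/D_ev)/(AUC_iv/D_iv) = (161.61575/100)/(1480/100) = 1.6161575/14.8 = 0.1092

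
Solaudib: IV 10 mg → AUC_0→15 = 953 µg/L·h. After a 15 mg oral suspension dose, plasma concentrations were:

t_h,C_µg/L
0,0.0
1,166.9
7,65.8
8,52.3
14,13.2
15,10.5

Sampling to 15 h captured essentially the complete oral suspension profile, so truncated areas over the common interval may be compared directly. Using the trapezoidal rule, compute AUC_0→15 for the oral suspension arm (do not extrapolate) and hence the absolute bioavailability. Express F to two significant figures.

Trapezoidal AUC_0→15 (oral suspension):
  [0→1]: (0.0+166.9)/2 × 1 = 83.45
  [1→7]: (166.9+65.8)/2 × 6 = 698.1
  [7→8]: (65.8+52.3)/2 × 1 = 59.05
  [8→14]: (52.3+13.2)/2 × 6 = 196.5
  [14→15]: (13.2+10.5)/2 × 1 = 11.85
  Sum = 1048.95 µg/L·h
F = (AUC_ev/D_ev)/(AUC_iv/D_iv) = (1048.95/15)/(953/10) = 69.93/95.3 = 0.7338

F = 0.73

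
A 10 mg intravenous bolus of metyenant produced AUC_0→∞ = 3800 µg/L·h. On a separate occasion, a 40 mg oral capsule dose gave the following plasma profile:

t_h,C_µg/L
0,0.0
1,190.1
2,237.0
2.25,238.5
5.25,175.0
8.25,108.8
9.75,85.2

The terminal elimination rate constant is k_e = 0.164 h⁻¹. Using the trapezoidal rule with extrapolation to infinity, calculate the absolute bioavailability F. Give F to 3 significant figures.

Trapezoidal AUC_0→9.75 (oral capsule):
  [0→1]: (0.0+190.1)/2 × 1 = 95.05
  [1→2]: (190.1+237.0)/2 × 1 = 213.55
  [2→2.25]: (237.0+238.5)/2 × 0.25 = 59.4375
  [2.25→5.25]: (238.5+175.0)/2 × 3 = 620.25
  [5.25→8.25]: (175.0+108.8)/2 × 3 = 425.7
  [8.25→9.75]: (108.8+85.2)/2 × 1.5 = 145.5
  Sum = 1559.4875 µg/L·h
Tail: C_last/k_e = 85.2/0.164 = 519.512
AUC_0→∞ (oral capsule) = 1559.4875 + 519.512 = 2078.9995 µg/L·h
F = (AUC_ev/D_ev)/(AUC_iv/D_iv) = (2078.9995/40)/(3800/10) = 51.975/380 = 0.1368

F = 0.137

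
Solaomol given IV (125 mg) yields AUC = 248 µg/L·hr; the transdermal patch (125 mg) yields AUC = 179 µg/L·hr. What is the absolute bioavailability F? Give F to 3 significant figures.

F = (AUC_ev / D_ev) / (AUC_iv / D_iv)
  = (179/125) / (248/125)
  = 1.432 / 1.984 = 0.7218

F = 0.722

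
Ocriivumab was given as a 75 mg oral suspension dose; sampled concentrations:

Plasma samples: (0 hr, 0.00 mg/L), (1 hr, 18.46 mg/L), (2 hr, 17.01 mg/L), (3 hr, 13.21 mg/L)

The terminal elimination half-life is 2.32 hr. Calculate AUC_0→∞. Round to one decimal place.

AUC = 86.3 mg/L·hr

Trapezoidal AUC_0→3:
  [0→1]: (0.00+18.46)/2 × 1 = 9.23
  [1→2]: (18.46+17.01)/2 × 1 = 17.735
  [2→3]: (17.01+13.21)/2 × 1 = 15.11
  Sum = 42.075 mg/L·hr
k_e = ln2 / t½ = 0.693147 / 2.32 = 0.2988 hr^-1
Extrapolated tail: C_last / k_e = 13.21 / 0.2988 = 44.210
AUC_0→∞ = 42.075 + 44.210 = 86.285 mg/L·hr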